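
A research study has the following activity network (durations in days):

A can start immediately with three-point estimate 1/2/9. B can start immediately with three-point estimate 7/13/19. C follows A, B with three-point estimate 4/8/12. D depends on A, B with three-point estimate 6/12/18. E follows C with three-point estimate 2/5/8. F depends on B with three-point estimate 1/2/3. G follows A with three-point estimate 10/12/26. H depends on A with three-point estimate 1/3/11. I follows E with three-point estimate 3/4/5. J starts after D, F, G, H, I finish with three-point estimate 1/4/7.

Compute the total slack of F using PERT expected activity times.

15 days

te_A = (1 + 4·2 + 9)/6 = 18/6 = 3
te_B = (7 + 4·13 + 19)/6 = 78/6 = 13
te_C = (4 + 4·8 + 12)/6 = 48/6 = 8
te_D = (6 + 4·12 + 18)/6 = 72/6 = 12
te_E = (2 + 4·5 + 8)/6 = 30/6 = 5
te_F = (1 + 4·2 + 3)/6 = 12/6 = 2
te_G = (10 + 4·12 + 26)/6 = 84/6 = 14
te_H = (1 + 4·3 + 11)/6 = 24/6 = 4
te_I = (3 + 4·4 + 5)/6 = 24/6 = 4
te_J = (1 + 4·4 + 7)/6 = 24/6 = 4

Forward pass:
ES_A = 0; EF_A = 3
ES_B = 0; EF_B = 13
ES_C = max(EF_A=3, EF_B=13) = 13; EF_C = 13+8 = 21
ES_D = max(EF_A=3, EF_B=13) = 13; EF_D = 13+12 = 25
ES_E = 21; EF_E = 21+5 = 26
ES_F = 13; EF_F = 13+2 = 15
ES_G = 3; EF_G = 3+14 = 17
ES_H = 3; EF_H = 3+4 = 7
ES_I = 26; EF_I = 26+4 = 30
ES_J = max(EF_D=25, EF_F=15, EF_G=17, EF_H=7, EF_I=30) = 30; EF_J = 30+4 = 34
Expected project duration μ = 34 days. Critical path: B → C → E → I → J.

Backward pass:
LF_J = 34; LS_J = 34−4 = 30
LF_I = LS_J = 30; LS_I = 30−4 = 26
LF_H = LS_J = 30; LS_H = 30−4 = 26
LF_G = LS_J = 30; LS_G = 30−14 = 16
LF_F = LS_J = 30; LS_F = 30−2 = 28
LF_E = LS_I = 26; LS_E = 26−5 = 21
LF_D = LS_J = 30; LS_D = 30−12 = 18
LF_C = LS_E = 21; LS_C = 21−8 = 13
LF_B = min(LS_C=13, LS_D=18, LS_F=28) = 13; LS_B = 13−13 = 0
LF_A = min(LS_C=13, LS_D=18, LS_G=16, LS_H=26) = 13; LS_A = 13−3 = 10
Slack_F = LS_F − ES_F = 28 − 13 = 15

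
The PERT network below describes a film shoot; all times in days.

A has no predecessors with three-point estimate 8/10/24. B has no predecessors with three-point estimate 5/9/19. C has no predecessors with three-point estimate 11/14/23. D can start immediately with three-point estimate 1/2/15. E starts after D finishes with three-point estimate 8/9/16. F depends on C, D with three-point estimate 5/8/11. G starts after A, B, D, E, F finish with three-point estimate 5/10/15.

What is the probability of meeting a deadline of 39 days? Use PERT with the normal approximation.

te_A = (8 + 4·10 + 24)/6 = 72/6 = 12; σ²_A = ((24−8)/6)² = 7.111
te_B = (5 + 4·9 + 19)/6 = 60/6 = 10; σ²_B = ((19−5)/6)² = 5.444
te_C = (11 + 4·14 + 23)/6 = 90/6 = 15; σ²_C = ((23−11)/6)² = 4.000
te_D = (1 + 4·2 + 15)/6 = 24/6 = 4; σ²_D = ((15−1)/6)² = 5.444
te_E = (8 + 4·9 + 16)/6 = 60/6 = 10; σ²_E = ((16−8)/6)² = 1.778
te_F = (5 + 4·8 + 11)/6 = 48/6 = 8; σ²_F = ((11−5)/6)² = 1.000
te_G = (5 + 4·10 + 15)/6 = 60/6 = 10; σ²_G = ((15−5)/6)² = 2.778

Forward pass:
ES_A = 0; EF_A = 12
ES_B = 0; EF_B = 10
ES_C = 0; EF_C = 15
ES_D = 0; EF_D = 4
ES_E = 4; EF_E = 4+10 = 14
ES_F = max(EF_C=15, EF_D=4) = 15; EF_F = 15+8 = 23
ES_G = max(EF_A=12, EF_B=10, EF_D=4, EF_E=14, EF_F=23) = 23; EF_G = 23+10 = 33
Expected project duration μ = 33 days. Critical path: C → F → G.

Variance along critical path = 4.000 + 1.000 + 2.778 = 7.778; σ = √7.778 = 2.789 days.
Z = (39 − 33) / 2.789 = 2.151
P(T ≤ 39) = Φ(2.151) ≈ 0.984

0.984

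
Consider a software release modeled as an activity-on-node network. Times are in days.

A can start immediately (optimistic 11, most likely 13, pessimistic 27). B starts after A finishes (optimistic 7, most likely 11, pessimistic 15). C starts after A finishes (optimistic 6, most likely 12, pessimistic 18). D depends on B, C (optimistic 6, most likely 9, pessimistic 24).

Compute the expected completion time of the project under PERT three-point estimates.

te_A = (11 + 4·13 + 27)/6 = 90/6 = 15
te_B = (7 + 4·11 + 15)/6 = 66/6 = 11
te_C = (6 + 4·12 + 18)/6 = 72/6 = 12
te_D = (6 + 4·9 + 24)/6 = 66/6 = 11

Forward pass:
ES_A = 0; EF_A = 15
ES_B = 15; EF_B = 15+11 = 26
ES_C = 15; EF_C = 15+12 = 27
ES_D = max(EF_B=26, EF_C=27) = 27; EF_D = 27+11 = 38
Expected project duration μ = 38 days. Critical path: A → C → D.

38 days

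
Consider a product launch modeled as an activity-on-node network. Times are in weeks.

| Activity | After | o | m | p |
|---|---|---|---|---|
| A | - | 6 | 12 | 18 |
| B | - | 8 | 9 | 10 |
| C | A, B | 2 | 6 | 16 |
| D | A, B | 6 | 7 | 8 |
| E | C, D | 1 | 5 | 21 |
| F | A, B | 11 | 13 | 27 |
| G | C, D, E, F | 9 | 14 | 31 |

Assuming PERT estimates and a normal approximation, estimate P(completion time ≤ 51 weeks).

0.947

te_A = (6 + 4·12 + 18)/6 = 72/6 = 12; σ²_A = ((18−6)/6)² = 4.000
te_B = (8 + 4·9 + 10)/6 = 54/6 = 9; σ²_B = ((10−8)/6)² = 0.111
te_C = (2 + 4·6 + 16)/6 = 42/6 = 7; σ²_C = ((16−2)/6)² = 5.444
te_D = (6 + 4·7 + 8)/6 = 42/6 = 7; σ²_D = ((8−6)/6)² = 0.111
te_E = (1 + 4·5 + 21)/6 = 42/6 = 7; σ²_E = ((21−1)/6)² = 11.111
te_F = (11 + 4·13 + 27)/6 = 90/6 = 15; σ²_F = ((27−11)/6)² = 7.111
te_G = (9 + 4·14 + 31)/6 = 96/6 = 16; σ²_G = ((31−9)/6)² = 13.444

Forward pass:
ES_A = 0; EF_A = 12
ES_B = 0; EF_B = 9
ES_C = max(EF_A=12, EF_B=9) = 12; EF_C = 12+7 = 19
ES_D = max(EF_A=12, EF_B=9) = 12; EF_D = 12+7 = 19
ES_E = max(EF_C=19, EF_D=19) = 19; EF_E = 19+7 = 26
ES_F = max(EF_A=12, EF_B=9) = 12; EF_F = 12+15 = 27
ES_G = max(EF_C=19, EF_D=19, EF_E=26, EF_F=27) = 27; EF_G = 27+16 = 43
Expected project duration μ = 43 weeks. Critical path: A → F → G.

Variance along critical path = 4.000 + 7.111 + 13.444 = 24.556; σ = √24.556 = 4.955 weeks.
Z = (51 − 43) / 4.955 = 1.614
P(T ≤ 51) = Φ(1.614) ≈ 0.947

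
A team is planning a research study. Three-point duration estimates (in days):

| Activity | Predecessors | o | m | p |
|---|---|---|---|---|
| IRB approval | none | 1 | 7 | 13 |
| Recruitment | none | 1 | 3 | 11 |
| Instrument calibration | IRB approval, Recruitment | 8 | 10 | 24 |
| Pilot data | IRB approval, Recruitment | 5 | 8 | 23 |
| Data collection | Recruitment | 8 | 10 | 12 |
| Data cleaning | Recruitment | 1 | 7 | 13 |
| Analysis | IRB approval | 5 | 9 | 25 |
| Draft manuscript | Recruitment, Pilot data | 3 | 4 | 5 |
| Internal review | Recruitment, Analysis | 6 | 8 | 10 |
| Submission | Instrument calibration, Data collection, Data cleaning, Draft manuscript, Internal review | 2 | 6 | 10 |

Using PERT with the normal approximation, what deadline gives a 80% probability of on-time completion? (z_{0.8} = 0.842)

35.5 days

te_IRB approval = (1 + 4·7 + 13)/6 = 42/6 = 7; σ²_IRB approval = ((13−1)/6)² = 4.000
te_Recruitment = (1 + 4·3 + 11)/6 = 24/6 = 4; σ²_Recruitment = ((11−1)/6)² = 2.778
te_Instrument calibration = (8 + 4·10 + 24)/6 = 72/6 = 12; σ²_Instrument calibration = ((24−8)/6)² = 7.111
te_Pilot data = (5 + 4·8 + 23)/6 = 60/6 = 10; σ²_Pilot data = ((23−5)/6)² = 9.000
te_Data collection = (8 + 4·10 + 12)/6 = 60/6 = 10; σ²_Data collection = ((12−8)/6)² = 0.444
te_Data cleaning = (1 + 4·7 + 13)/6 = 42/6 = 7; σ²_Data cleaning = ((13−1)/6)² = 4.000
te_Analysis = (5 + 4·9 + 25)/6 = 66/6 = 11; σ²_Analysis = ((25−5)/6)² = 11.111
te_Draft manuscript = (3 + 4·4 + 5)/6 = 24/6 = 4; σ²_Draft manuscript = ((5−3)/6)² = 0.111
te_Internal review = (6 + 4·8 + 10)/6 = 48/6 = 8; σ²_Internal review = ((10−6)/6)² = 0.444
te_Submission = (2 + 4·6 + 10)/6 = 36/6 = 6; σ²_Submission = ((10−2)/6)² = 1.778

Forward pass:
ES_IRB approval = 0; EF_IRB approval = 7
ES_Recruitment = 0; EF_Recruitment = 4
ES_Instrument calibration = max(EF_IRB approval=7, EF_Recruitment=4) = 7; EF_Instrument calibration = 7+12 = 19
ES_Pilot data = max(EF_IRB approval=7, EF_Recruitment=4) = 7; EF_Pilot data = 7+10 = 17
ES_Data collection = 4; EF_Data collection = 4+10 = 14
ES_Data cleaning = 4; EF_Data cleaning = 4+7 = 11
ES_Analysis = 7; EF_Analysis = 7+11 = 18
ES_Draft manuscript = max(EF_Recruitment=4, EF_Pilot data=17) = 17; EF_Draft manuscript = 17+4 = 21
ES_Internal review = max(EF_Recruitment=4, EF_Analysis=18) = 18; EF_Internal review = 18+8 = 26
ES_Submission = max(EF_Instrument calibration=19, EF_Data collection=14, EF_Data cleaning=11, EF_Draft manuscript=21, EF_Internal review=26) = 26; EF_Submission = 26+6 = 32
Expected project duration μ = 32 days. Critical path: IRB approval → Analysis → Internal review → Submission.

Variance along critical path = 4.000 + 11.111 + 0.444 + 1.778 = 17.333; σ = 4.163 days.
D = μ + z·σ = 32 + 0.842·4.163 = 35.5 days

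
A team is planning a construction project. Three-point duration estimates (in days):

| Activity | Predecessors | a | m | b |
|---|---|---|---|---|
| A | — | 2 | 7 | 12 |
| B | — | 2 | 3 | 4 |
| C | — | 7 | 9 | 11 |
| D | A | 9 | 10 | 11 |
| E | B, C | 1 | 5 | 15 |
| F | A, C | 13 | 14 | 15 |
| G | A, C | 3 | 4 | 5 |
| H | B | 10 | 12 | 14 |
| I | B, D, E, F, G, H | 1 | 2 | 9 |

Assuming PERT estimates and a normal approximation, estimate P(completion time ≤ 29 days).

te_A = (2 + 4·7 + 12)/6 = 42/6 = 7; σ²_A = ((12−2)/6)² = 2.778
te_B = (2 + 4·3 + 4)/6 = 18/6 = 3; σ²_B = ((4−2)/6)² = 0.111
te_C = (7 + 4·9 + 11)/6 = 54/6 = 9; σ²_C = ((11−7)/6)² = 0.444
te_D = (9 + 4·10 + 11)/6 = 60/6 = 10; σ²_D = ((11−9)/6)² = 0.111
te_E = (1 + 4·5 + 15)/6 = 36/6 = 6; σ²_E = ((15−1)/6)² = 5.444
te_F = (13 + 4·14 + 15)/6 = 84/6 = 14; σ²_F = ((15−13)/6)² = 0.111
te_G = (3 + 4·4 + 5)/6 = 24/6 = 4; σ²_G = ((5−3)/6)² = 0.111
te_H = (10 + 4·12 + 14)/6 = 72/6 = 12; σ²_H = ((14−10)/6)² = 0.444
te_I = (1 + 4·2 + 9)/6 = 18/6 = 3; σ²_I = ((9−1)/6)² = 1.778

Forward pass:
ES_A = 0; EF_A = 7
ES_B = 0; EF_B = 3
ES_C = 0; EF_C = 9
ES_D = 7; EF_D = 7+10 = 17
ES_E = max(EF_B=3, EF_C=9) = 9; EF_E = 9+6 = 15
ES_F = max(EF_A=7, EF_C=9) = 9; EF_F = 9+14 = 23
ES_G = max(EF_A=7, EF_C=9) = 9; EF_G = 9+4 = 13
ES_H = 3; EF_H = 3+12 = 15
ES_I = max(EF_B=3, EF_D=17, EF_E=15, EF_F=23, EF_G=13, EF_H=15) = 23; EF_I = 23+3 = 26
Expected project duration μ = 26 days. Critical path: C → F → I.

Variance along critical path = 0.444 + 0.111 + 1.778 = 2.333; σ = √2.333 = 1.528 days.
Z = (29 − 26) / 1.528 = 1.964
P(T ≤ 29) = Φ(1.964) ≈ 0.975

0.975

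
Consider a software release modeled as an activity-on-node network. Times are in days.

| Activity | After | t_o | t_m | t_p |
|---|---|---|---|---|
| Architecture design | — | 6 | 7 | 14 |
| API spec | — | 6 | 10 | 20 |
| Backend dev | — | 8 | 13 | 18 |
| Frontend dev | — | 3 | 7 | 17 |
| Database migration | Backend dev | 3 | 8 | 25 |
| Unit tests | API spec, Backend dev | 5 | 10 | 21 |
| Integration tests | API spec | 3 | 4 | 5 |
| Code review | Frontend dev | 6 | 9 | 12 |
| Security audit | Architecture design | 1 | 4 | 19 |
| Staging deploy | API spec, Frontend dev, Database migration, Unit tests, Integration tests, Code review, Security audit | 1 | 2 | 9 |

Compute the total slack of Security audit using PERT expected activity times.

10 days

te_Architecture design = (6 + 4·7 + 14)/6 = 48/6 = 8
te_API spec = (6 + 4·10 + 20)/6 = 66/6 = 11
te_Backend dev = (8 + 4·13 + 18)/6 = 78/6 = 13
te_Frontend dev = (3 + 4·7 + 17)/6 = 48/6 = 8
te_Database migration = (3 + 4·8 + 25)/6 = 60/6 = 10
te_Unit tests = (5 + 4·10 + 21)/6 = 66/6 = 11
te_Integration tests = (3 + 4·4 + 5)/6 = 24/6 = 4
te_Code review = (6 + 4·9 + 12)/6 = 54/6 = 9
te_Security audit = (1 + 4·4 + 19)/6 = 36/6 = 6
te_Staging deploy = (1 + 4·2 + 9)/6 = 18/6 = 3

Forward pass:
ES_Architecture design = 0; EF_Architecture design = 8
ES_API spec = 0; EF_API spec = 11
ES_Backend dev = 0; EF_Backend dev = 13
ES_Frontend dev = 0; EF_Frontend dev = 8
ES_Database migration = 13; EF_Database migration = 13+10 = 23
ES_Unit tests = max(EF_API spec=11, EF_Backend dev=13) = 13; EF_Unit tests = 13+11 = 24
ES_Integration tests = 11; EF_Integration tests = 11+4 = 15
ES_Code review = 8; EF_Code review = 8+9 = 17
ES_Security audit = 8; EF_Security audit = 8+6 = 14
ES_Staging deploy = max(EF_API spec=11, EF_Frontend dev=8, EF_Database migration=23, EF_Unit tests=24, EF_Integration tests=15, EF_Code review=17, EF_Security audit=14) = 24; EF_Staging deploy = 24+3 = 27
Expected project duration μ = 27 days. Critical path: Backend dev → Unit tests → Staging deploy.

Backward pass:
LF_Staging deploy = 27; LS_Staging deploy = 27−3 = 24
LF_Security audit = LS_Staging deploy = 24; LS_Security audit = 24−6 = 18
LF_Code review = LS_Staging deploy = 24; LS_Code review = 24−9 = 15
LF_Integration tests = LS_Staging deploy = 24; LS_Integration tests = 24−4 = 20
LF_Unit tests = LS_Staging deploy = 24; LS_Unit tests = 24−11 = 13
LF_Database migration = LS_Staging deploy = 24; LS_Database migration = 24−10 = 14
LF_Frontend dev = min(LS_Code review=15, LS_Staging deploy=24) = 15; LS_Frontend dev = 15−8 = 7
LF_Backend dev = min(LS_Database migration=14, LS_Unit tests=13) = 13; LS_Backend dev = 13−13 = 0
LF_API spec = min(LS_Unit tests=13, LS_Integration tests=20, LS_Staging deploy=24) = 13; LS_API spec = 13−11 = 2
LF_Architecture design = LS_Security audit = 18; LS_Architecture design = 18−8 = 10
Slack_Security audit = LS_Security audit − ES_Security audit = 18 − 8 = 10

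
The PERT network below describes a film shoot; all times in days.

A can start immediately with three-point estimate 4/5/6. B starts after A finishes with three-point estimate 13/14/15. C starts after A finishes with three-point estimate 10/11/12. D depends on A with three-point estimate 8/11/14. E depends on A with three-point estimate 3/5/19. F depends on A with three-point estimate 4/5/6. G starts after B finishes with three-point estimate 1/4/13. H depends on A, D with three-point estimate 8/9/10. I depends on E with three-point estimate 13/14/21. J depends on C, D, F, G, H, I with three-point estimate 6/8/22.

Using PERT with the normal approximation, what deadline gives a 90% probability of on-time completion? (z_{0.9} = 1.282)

te_A = (4 + 4·5 + 6)/6 = 30/6 = 5; σ²_A = ((6−4)/6)² = 0.111
te_B = (13 + 4·14 + 15)/6 = 84/6 = 14; σ²_B = ((15−13)/6)² = 0.111
te_C = (10 + 4·11 + 12)/6 = 66/6 = 11; σ²_C = ((12−10)/6)² = 0.111
te_D = (8 + 4·11 + 14)/6 = 66/6 = 11; σ²_D = ((14−8)/6)² = 1.000
te_E = (3 + 4·5 + 19)/6 = 42/6 = 7; σ²_E = ((19−3)/6)² = 7.111
te_F = (4 + 4·5 + 6)/6 = 30/6 = 5; σ²_F = ((6−4)/6)² = 0.111
te_G = (1 + 4·4 + 13)/6 = 30/6 = 5; σ²_G = ((13−1)/6)² = 4.000
te_H = (8 + 4·9 + 10)/6 = 54/6 = 9; σ²_H = ((10−8)/6)² = 0.111
te_I = (13 + 4·14 + 21)/6 = 90/6 = 15; σ²_I = ((21−13)/6)² = 1.778
te_J = (6 + 4·8 + 22)/6 = 60/6 = 10; σ²_J = ((22−6)/6)² = 7.111

Forward pass:
ES_A = 0; EF_A = 5
ES_B = 5; EF_B = 5+14 = 19
ES_C = 5; EF_C = 5+11 = 16
ES_D = 5; EF_D = 5+11 = 16
ES_E = 5; EF_E = 5+7 = 12
ES_F = 5; EF_F = 5+5 = 10
ES_G = 19; EF_G = 19+5 = 24
ES_H = max(EF_A=5, EF_D=16) = 16; EF_H = 16+9 = 25
ES_I = 12; EF_I = 12+15 = 27
ES_J = max(EF_C=16, EF_D=16, EF_F=10, EF_G=24, EF_H=25, EF_I=27) = 27; EF_J = 27+10 = 37
Expected project duration μ = 37 days. Critical path: A → E → I → J.

Variance along critical path = 0.111 + 7.111 + 1.778 + 7.111 = 16.111; σ = 4.014 days.
D = μ + z·σ = 37 + 1.282·4.014 = 42.1 days

42.1 days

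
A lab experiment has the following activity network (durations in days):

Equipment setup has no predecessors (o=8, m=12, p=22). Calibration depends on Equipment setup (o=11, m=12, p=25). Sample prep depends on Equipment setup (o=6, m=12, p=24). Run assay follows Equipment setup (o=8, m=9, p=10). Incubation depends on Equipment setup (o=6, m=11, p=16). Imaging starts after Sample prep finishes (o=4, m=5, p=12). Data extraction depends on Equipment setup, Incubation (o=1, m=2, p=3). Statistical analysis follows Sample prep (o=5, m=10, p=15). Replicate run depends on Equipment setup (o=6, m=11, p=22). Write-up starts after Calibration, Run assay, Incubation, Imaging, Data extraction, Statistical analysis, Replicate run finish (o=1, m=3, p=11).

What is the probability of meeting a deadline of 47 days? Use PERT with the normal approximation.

te_Equipment setup = (8 + 4·12 + 22)/6 = 78/6 = 13; σ²_Equipment setup = ((22−8)/6)² = 5.444
te_Calibration = (11 + 4·12 + 25)/6 = 84/6 = 14; σ²_Calibration = ((25−11)/6)² = 5.444
te_Sample prep = (6 + 4·12 + 24)/6 = 78/6 = 13; σ²_Sample prep = ((24−6)/6)² = 9.000
te_Run assay = (8 + 4·9 + 10)/6 = 54/6 = 9; σ²_Run assay = ((10−8)/6)² = 0.111
te_Incubation = (6 + 4·11 + 16)/6 = 66/6 = 11; σ²_Incubation = ((16−6)/6)² = 2.778
te_Imaging = (4 + 4·5 + 12)/6 = 36/6 = 6; σ²_Imaging = ((12−4)/6)² = 1.778
te_Data extraction = (1 + 4·2 + 3)/6 = 12/6 = 2; σ²_Data extraction = ((3−1)/6)² = 0.111
te_Statistical analysis = (5 + 4·10 + 15)/6 = 60/6 = 10; σ²_Statistical analysis = ((15−5)/6)² = 2.778
te_Replicate run = (6 + 4·11 + 22)/6 = 72/6 = 12; σ²_Replicate run = ((22−6)/6)² = 7.111
te_Write-up = (1 + 4·3 + 11)/6 = 24/6 = 4; σ²_Write-up = ((11−1)/6)² = 2.778

Forward pass:
ES_Equipment setup = 0; EF_Equipment setup = 13
ES_Calibration = 13; EF_Calibration = 13+14 = 27
ES_Sample prep = 13; EF_Sample prep = 13+13 = 26
ES_Run assay = 13; EF_Run assay = 13+9 = 22
ES_Incubation = 13; EF_Incubation = 13+11 = 24
ES_Imaging = 26; EF_Imaging = 26+6 = 32
ES_Data extraction = max(EF_Equipment setup=13, EF_Incubation=24) = 24; EF_Data extraction = 24+2 = 26
ES_Statistical analysis = 26; EF_Statistical analysis = 26+10 = 36
ES_Replicate run = 13; EF_Replicate run = 13+12 = 25
ES_Write-up = max(EF_Calibration=27, EF_Run assay=22, EF_Incubation=24, EF_Imaging=32, EF_Data extraction=26, EF_Statistical analysis=36, EF_Replicate run=25) = 36; EF_Write-up = 36+4 = 40
Expected project duration μ = 40 days. Critical path: Equipment setup → Sample prep → Statistical analysis → Write-up.

Variance along critical path = 5.444 + 9.000 + 2.778 + 2.778 = 20.000; σ = √20.000 = 4.472 days.
Z = (47 − 40) / 4.472 = 1.565
P(T ≤ 47) = Φ(1.565) ≈ 0.941

0.941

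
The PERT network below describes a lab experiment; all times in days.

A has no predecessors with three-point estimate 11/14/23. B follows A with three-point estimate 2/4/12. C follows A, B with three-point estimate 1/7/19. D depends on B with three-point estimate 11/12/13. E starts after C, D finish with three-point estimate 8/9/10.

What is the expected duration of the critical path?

te_A = (11 + 4·14 + 23)/6 = 90/6 = 15
te_B = (2 + 4·4 + 12)/6 = 30/6 = 5
te_C = (1 + 4·7 + 19)/6 = 48/6 = 8
te_D = (11 + 4·12 + 13)/6 = 72/6 = 12
te_E = (8 + 4·9 + 10)/6 = 54/6 = 9

Forward pass:
ES_A = 0; EF_A = 15
ES_B = 15; EF_B = 15+5 = 20
ES_C = max(EF_A=15, EF_B=20) = 20; EF_C = 20+8 = 28
ES_D = 20; EF_D = 20+12 = 32
ES_E = max(EF_C=28, EF_D=32) = 32; EF_E = 32+9 = 41
Expected project duration μ = 41 days. Critical path: A → B → D → E.

41 days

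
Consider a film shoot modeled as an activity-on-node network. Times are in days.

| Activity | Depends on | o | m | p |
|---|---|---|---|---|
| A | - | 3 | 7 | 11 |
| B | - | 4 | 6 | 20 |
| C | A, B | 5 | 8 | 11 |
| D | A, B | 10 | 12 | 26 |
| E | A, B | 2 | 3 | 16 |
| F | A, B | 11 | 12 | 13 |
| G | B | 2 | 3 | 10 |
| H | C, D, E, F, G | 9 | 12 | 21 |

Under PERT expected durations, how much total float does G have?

te_A = (3 + 4·7 + 11)/6 = 42/6 = 7
te_B = (4 + 4·6 + 20)/6 = 48/6 = 8
te_C = (5 + 4·8 + 11)/6 = 48/6 = 8
te_D = (10 + 4·12 + 26)/6 = 84/6 = 14
te_E = (2 + 4·3 + 16)/6 = 30/6 = 5
te_F = (11 + 4·12 + 13)/6 = 72/6 = 12
te_G = (2 + 4·3 + 10)/6 = 24/6 = 4
te_H = (9 + 4·12 + 21)/6 = 78/6 = 13

Forward pass:
ES_A = 0; EF_A = 7
ES_B = 0; EF_B = 8
ES_C = max(EF_A=7, EF_B=8) = 8; EF_C = 8+8 = 16
ES_D = max(EF_A=7, EF_B=8) = 8; EF_D = 8+14 = 22
ES_E = max(EF_A=7, EF_B=8) = 8; EF_E = 8+5 = 13
ES_F = max(EF_A=7, EF_B=8) = 8; EF_F = 8+12 = 20
ES_G = 8; EF_G = 8+4 = 12
ES_H = max(EF_C=16, EF_D=22, EF_E=13, EF_F=20, EF_G=12) = 22; EF_H = 22+13 = 35
Expected project duration μ = 35 days. Critical path: B → D → H.

Backward pass:
LF_H = 35; LS_H = 35−13 = 22
LF_G = LS_H = 22; LS_G = 22−4 = 18
LF_F = LS_H = 22; LS_F = 22−12 = 10
LF_E = LS_H = 22; LS_E = 22−5 = 17
LF_D = LS_H = 22; LS_D = 22−14 = 8
LF_C = LS_H = 22; LS_C = 22−8 = 14
LF_B = min(LS_C=14, LS_D=8, LS_E=17, LS_F=10, LS_G=18) = 8; LS_B = 8−8 = 0
LF_A = min(LS_C=14, LS_D=8, LS_E=17, LS_F=10) = 8; LS_A = 8−7 = 1
Slack_G = LS_G − ES_G = 18 − 8 = 10

10 days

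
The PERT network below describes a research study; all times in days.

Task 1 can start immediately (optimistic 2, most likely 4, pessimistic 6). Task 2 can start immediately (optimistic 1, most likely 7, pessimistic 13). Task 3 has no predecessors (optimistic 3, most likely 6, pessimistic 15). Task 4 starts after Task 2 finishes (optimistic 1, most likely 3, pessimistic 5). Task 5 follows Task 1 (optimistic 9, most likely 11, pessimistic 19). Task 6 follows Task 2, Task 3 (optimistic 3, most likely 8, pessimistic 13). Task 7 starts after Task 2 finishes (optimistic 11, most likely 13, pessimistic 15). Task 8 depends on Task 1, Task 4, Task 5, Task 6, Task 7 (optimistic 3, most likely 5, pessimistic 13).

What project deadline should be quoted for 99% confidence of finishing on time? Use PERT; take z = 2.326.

te_Task 1 = (2 + 4·4 + 6)/6 = 24/6 = 4; σ²_Task 1 = ((6−2)/6)² = 0.444
te_Task 2 = (1 + 4·7 + 13)/6 = 42/6 = 7; σ²_Task 2 = ((13−1)/6)² = 4.000
te_Task 3 = (3 + 4·6 + 15)/6 = 42/6 = 7; σ²_Task 3 = ((15−3)/6)² = 4.000
te_Task 4 = (1 + 4·3 + 5)/6 = 18/6 = 3; σ²_Task 4 = ((5−1)/6)² = 0.444
te_Task 5 = (9 + 4·11 + 19)/6 = 72/6 = 12; σ²_Task 5 = ((19−9)/6)² = 2.778
te_Task 6 = (3 + 4·8 + 13)/6 = 48/6 = 8; σ²_Task 6 = ((13−3)/6)² = 2.778
te_Task 7 = (11 + 4·13 + 15)/6 = 78/6 = 13; σ²_Task 7 = ((15−11)/6)² = 0.444
te_Task 8 = (3 + 4·5 + 13)/6 = 36/6 = 6; σ²_Task 8 = ((13−3)/6)² = 2.778

Forward pass:
ES_Task 1 = 0; EF_Task 1 = 4
ES_Task 2 = 0; EF_Task 2 = 7
ES_Task 3 = 0; EF_Task 3 = 7
ES_Task 4 = 7; EF_Task 4 = 7+3 = 10
ES_Task 5 = 4; EF_Task 5 = 4+12 = 16
ES_Task 6 = max(EF_Task 2=7, EF_Task 3=7) = 7; EF_Task 6 = 7+8 = 15
ES_Task 7 = 7; EF_Task 7 = 7+13 = 20
ES_Task 8 = max(EF_Task 1=4, EF_Task 4=10, EF_Task 5=16, EF_Task 6=15, EF_Task 7=20) = 20; EF_Task 8 = 20+6 = 26
Expected project duration μ = 26 days. Critical path: Task 2 → Task 7 → Task 8.

Variance along critical path = 4.000 + 0.444 + 2.778 = 7.222; σ = 2.687 days.
D = μ + z·σ = 26 + 2.326·2.687 = 32.3 days

32.3 days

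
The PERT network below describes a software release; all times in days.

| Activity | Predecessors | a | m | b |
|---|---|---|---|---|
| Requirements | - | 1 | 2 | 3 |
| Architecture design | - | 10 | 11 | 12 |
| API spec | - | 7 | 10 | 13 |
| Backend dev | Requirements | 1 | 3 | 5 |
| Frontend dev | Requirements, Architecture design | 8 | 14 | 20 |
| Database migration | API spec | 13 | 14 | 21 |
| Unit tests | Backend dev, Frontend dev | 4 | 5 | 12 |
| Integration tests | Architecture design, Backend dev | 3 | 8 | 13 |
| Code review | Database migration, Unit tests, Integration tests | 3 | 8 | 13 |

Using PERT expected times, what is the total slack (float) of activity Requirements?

9 days

te_Requirements = (1 + 4·2 + 3)/6 = 12/6 = 2
te_Architecture design = (10 + 4·11 + 12)/6 = 66/6 = 11
te_API spec = (7 + 4·10 + 13)/6 = 60/6 = 10
te_Backend dev = (1 + 4·3 + 5)/6 = 18/6 = 3
te_Frontend dev = (8 + 4·14 + 20)/6 = 84/6 = 14
te_Database migration = (13 + 4·14 + 21)/6 = 90/6 = 15
te_Unit tests = (4 + 4·5 + 12)/6 = 36/6 = 6
te_Integration tests = (3 + 4·8 + 13)/6 = 48/6 = 8
te_Code review = (3 + 4·8 + 13)/6 = 48/6 = 8

Forward pass:
ES_Requirements = 0; EF_Requirements = 2
ES_Architecture design = 0; EF_Architecture design = 11
ES_API spec = 0; EF_API spec = 10
ES_Backend dev = 2; EF_Backend dev = 2+3 = 5
ES_Frontend dev = max(EF_Requirements=2, EF_Architecture design=11) = 11; EF_Frontend dev = 11+14 = 25
ES_Database migration = 10; EF_Database migration = 10+15 = 25
ES_Unit tests = max(EF_Backend dev=5, EF_Frontend dev=25) = 25; EF_Unit tests = 25+6 = 31
ES_Integration tests = max(EF_Architecture design=11, EF_Backend dev=5) = 11; EF_Integration tests = 11+8 = 19
ES_Code review = max(EF_Database migration=25, EF_Unit tests=31, EF_Integration tests=19) = 31; EF_Code review = 31+8 = 39
Expected project duration μ = 39 days. Critical path: Architecture design → Frontend dev → Unit tests → Code review.

Backward pass:
LF_Code review = 39; LS_Code review = 39−8 = 31
LF_Integration tests = LS_Code review = 31; LS_Integration tests = 31−8 = 23
LF_Unit tests = LS_Code review = 31; LS_Unit tests = 31−6 = 25
LF_Database migration = LS_Code review = 31; LS_Database migration = 31−15 = 16
LF_Frontend dev = LS_Unit tests = 25; LS_Frontend dev = 25−14 = 11
LF_Backend dev = min(LS_Unit tests=25, LS_Integration tests=23) = 23; LS_Backend dev = 23−3 = 20
LF_API spec = LS_Database migration = 16; LS_API spec = 16−10 = 6
LF_Architecture design = min(LS_Frontend dev=11, LS_Integration tests=23) = 11; LS_Architecture design = 11−11 = 0
LF_Requirements = min(LS_Backend dev=20, LS_Frontend dev=11) = 11; LS_Requirements = 11−2 = 9
Slack_Requirements = LS_Requirements − ES_Requirements = 9 − 0 = 9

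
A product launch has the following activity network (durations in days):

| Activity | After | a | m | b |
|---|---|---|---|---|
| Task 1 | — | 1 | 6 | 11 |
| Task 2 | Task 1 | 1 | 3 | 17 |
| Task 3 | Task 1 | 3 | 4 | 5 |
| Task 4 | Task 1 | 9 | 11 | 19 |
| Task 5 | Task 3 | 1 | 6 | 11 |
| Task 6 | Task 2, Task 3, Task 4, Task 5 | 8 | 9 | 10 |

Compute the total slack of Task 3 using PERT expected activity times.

2 days

te_Task 1 = (1 + 4·6 + 11)/6 = 36/6 = 6
te_Task 2 = (1 + 4·3 + 17)/6 = 30/6 = 5
te_Task 3 = (3 + 4·4 + 5)/6 = 24/6 = 4
te_Task 4 = (9 + 4·11 + 19)/6 = 72/6 = 12
te_Task 5 = (1 + 4·6 + 11)/6 = 36/6 = 6
te_Task 6 = (8 + 4·9 + 10)/6 = 54/6 = 9

Forward pass:
ES_Task 1 = 0; EF_Task 1 = 6
ES_Task 2 = 6; EF_Task 2 = 6+5 = 11
ES_Task 3 = 6; EF_Task 3 = 6+4 = 10
ES_Task 4 = 6; EF_Task 4 = 6+12 = 18
ES_Task 5 = 10; EF_Task 5 = 10+6 = 16
ES_Task 6 = max(EF_Task 2=11, EF_Task 3=10, EF_Task 4=18, EF_Task 5=16) = 18; EF_Task 6 = 18+9 = 27
Expected project duration μ = 27 days. Critical path: Task 1 → Task 4 → Task 6.

Backward pass:
LF_Task 6 = 27; LS_Task 6 = 27−9 = 18
LF_Task 5 = LS_Task 6 = 18; LS_Task 5 = 18−6 = 12
LF_Task 4 = LS_Task 6 = 18; LS_Task 4 = 18−12 = 6
LF_Task 3 = min(LS_Task 5=12, LS_Task 6=18) = 12; LS_Task 3 = 12−4 = 8
LF_Task 2 = LS_Task 6 = 18; LS_Task 2 = 18−5 = 13
LF_Task 1 = min(LS_Task 2=13, LS_Task 3=8, LS_Task 4=6) = 6; LS_Task 1 = 6−6 = 0
Slack_Task 3 = LS_Task 3 − ES_Task 3 = 8 − 6 = 2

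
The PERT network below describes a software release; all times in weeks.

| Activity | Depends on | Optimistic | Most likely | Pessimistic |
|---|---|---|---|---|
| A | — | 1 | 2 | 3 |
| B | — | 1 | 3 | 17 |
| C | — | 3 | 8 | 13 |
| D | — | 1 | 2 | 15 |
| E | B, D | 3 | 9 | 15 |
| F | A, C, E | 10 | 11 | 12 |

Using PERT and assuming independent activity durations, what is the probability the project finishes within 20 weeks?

0.068

te_A = (1 + 4·2 + 3)/6 = 12/6 = 2; σ²_A = ((3−1)/6)² = 0.111
te_B = (1 + 4·3 + 17)/6 = 30/6 = 5; σ²_B = ((17−1)/6)² = 7.111
te_C = (3 + 4·8 + 13)/6 = 48/6 = 8; σ²_C = ((13−3)/6)² = 2.778
te_D = (1 + 4·2 + 15)/6 = 24/6 = 4; σ²_D = ((15−1)/6)² = 5.444
te_E = (3 + 4·9 + 15)/6 = 54/6 = 9; σ²_E = ((15−3)/6)² = 4.000
te_F = (10 + 4·11 + 12)/6 = 66/6 = 11; σ²_F = ((12−10)/6)² = 0.111

Forward pass:
ES_A = 0; EF_A = 2
ES_B = 0; EF_B = 5
ES_C = 0; EF_C = 8
ES_D = 0; EF_D = 4
ES_E = max(EF_B=5, EF_D=4) = 5; EF_E = 5+9 = 14
ES_F = max(EF_A=2, EF_C=8, EF_E=14) = 14; EF_F = 14+11 = 25
Expected project duration μ = 25 weeks. Critical path: B → E → F.

Variance along critical path = 7.111 + 4.000 + 0.111 = 11.222; σ = √11.222 = 3.350 weeks.
Z = (20 − 25) / 3.350 = -1.493
P(T ≤ 20) = Φ(-1.493) ≈ 0.068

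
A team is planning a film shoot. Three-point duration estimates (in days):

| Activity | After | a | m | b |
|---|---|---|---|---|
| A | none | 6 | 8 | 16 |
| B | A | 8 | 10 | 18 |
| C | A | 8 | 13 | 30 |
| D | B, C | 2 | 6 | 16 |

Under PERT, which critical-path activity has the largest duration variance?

te_A = (6 + 4·8 + 16)/6 = 54/6 = 9; σ²_A = ((16−6)/6)² = 2.778
te_B = (8 + 4·10 + 18)/6 = 66/6 = 11; σ²_B = ((18−8)/6)² = 2.778
te_C = (8 + 4·13 + 30)/6 = 90/6 = 15; σ²_C = ((30−8)/6)² = 13.444
te_D = (2 + 4·6 + 16)/6 = 42/6 = 7; σ²_D = ((16−2)/6)² = 5.444

Forward pass:
ES_A = 0; EF_A = 9
ES_B = 9; EF_B = 9+11 = 20
ES_C = 9; EF_C = 9+15 = 24
ES_D = max(EF_B=20, EF_C=24) = 24; EF_D = 24+7 = 31
Expected project duration μ = 31 days. Critical path: A → C → D.

Variances on critical path: σ²_A=2.778, σ²_C=13.444, σ²_D=5.444.
Largest is σ²_C = 13.444.

C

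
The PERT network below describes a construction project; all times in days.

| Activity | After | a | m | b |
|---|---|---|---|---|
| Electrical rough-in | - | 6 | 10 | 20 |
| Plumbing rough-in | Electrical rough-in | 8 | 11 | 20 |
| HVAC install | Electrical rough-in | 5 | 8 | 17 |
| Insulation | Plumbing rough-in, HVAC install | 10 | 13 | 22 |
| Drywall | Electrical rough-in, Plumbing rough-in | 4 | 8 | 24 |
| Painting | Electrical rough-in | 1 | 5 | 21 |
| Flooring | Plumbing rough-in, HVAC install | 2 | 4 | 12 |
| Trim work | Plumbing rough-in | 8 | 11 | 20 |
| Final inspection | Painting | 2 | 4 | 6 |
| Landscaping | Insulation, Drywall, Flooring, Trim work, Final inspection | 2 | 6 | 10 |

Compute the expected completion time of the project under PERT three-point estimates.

te_Electrical rough-in = (6 + 4·10 + 20)/6 = 66/6 = 11
te_Plumbing rough-in = (8 + 4·11 + 20)/6 = 72/6 = 12
te_HVAC install = (5 + 4·8 + 17)/6 = 54/6 = 9
te_Insulation = (10 + 4·13 + 22)/6 = 84/6 = 14
te_Drywall = (4 + 4·8 + 24)/6 = 60/6 = 10
te_Painting = (1 + 4·5 + 21)/6 = 42/6 = 7
te_Flooring = (2 + 4·4 + 12)/6 = 30/6 = 5
te_Trim work = (8 + 4·11 + 20)/6 = 72/6 = 12
te_Final inspection = (2 + 4·4 + 6)/6 = 24/6 = 4
te_Landscaping = (2 + 4·6 + 10)/6 = 36/6 = 6

Forward pass:
ES_Electrical rough-in = 0; EF_Electrical rough-in = 11
ES_Plumbing rough-in = 11; EF_Plumbing rough-in = 11+12 = 23
ES_HVAC install = 11; EF_HVAC install = 11+9 = 20
ES_Insulation = max(EF_Plumbing rough-in=23, EF_HVAC install=20) = 23; EF_Insulation = 23+14 = 37
ES_Drywall = max(EF_Electrical rough-in=11, EF_Plumbing rough-in=23) = 23; EF_Drywall = 23+10 = 33
ES_Painting = 11; EF_Painting = 11+7 = 18
ES_Flooring = max(EF_Plumbing rough-in=23, EF_HVAC install=20) = 23; EF_Flooring = 23+5 = 28
ES_Trim work = 23; EF_Trim work = 23+12 = 35
ES_Final inspection = 18; EF_Final inspection = 18+4 = 22
ES_Landscaping = max(EF_Insulation=37, EF_Drywall=33, EF_Flooring=28, EF_Trim work=35, EF_Final inspection=22) = 37; EF_Landscaping = 37+6 = 43
Expected project duration μ = 43 days. Critical path: Electrical rough-in → Plumbing rough-in → Insulation → Landscaping.

43 days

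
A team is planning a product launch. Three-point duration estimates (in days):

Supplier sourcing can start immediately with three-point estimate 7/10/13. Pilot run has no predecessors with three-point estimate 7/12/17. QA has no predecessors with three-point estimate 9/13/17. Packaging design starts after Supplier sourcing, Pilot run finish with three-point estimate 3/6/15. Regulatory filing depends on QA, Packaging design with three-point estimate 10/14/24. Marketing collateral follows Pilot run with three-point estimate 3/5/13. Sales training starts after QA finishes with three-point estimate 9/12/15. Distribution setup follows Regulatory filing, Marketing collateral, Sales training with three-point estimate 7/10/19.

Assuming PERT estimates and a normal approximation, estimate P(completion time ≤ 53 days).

te_Supplier sourcing = (7 + 4·10 + 13)/6 = 60/6 = 10; σ²_Supplier sourcing = ((13−7)/6)² = 1.000
te_Pilot run = (7 + 4·12 + 17)/6 = 72/6 = 12; σ²_Pilot run = ((17−7)/6)² = 2.778
te_QA = (9 + 4·13 + 17)/6 = 78/6 = 13; σ²_QA = ((17−9)/6)² = 1.778
te_Packaging design = (3 + 4·6 + 15)/6 = 42/6 = 7; σ²_Packaging design = ((15−3)/6)² = 4.000
te_Regulatory filing = (10 + 4·14 + 24)/6 = 90/6 = 15; σ²_Regulatory filing = ((24−10)/6)² = 5.444
te_Marketing collateral = (3 + 4·5 + 13)/6 = 36/6 = 6; σ²_Marketing collateral = ((13−3)/6)² = 2.778
te_Sales training = (9 + 4·12 + 15)/6 = 72/6 = 12; σ²_Sales training = ((15−9)/6)² = 1.000
te_Distribution setup = (7 + 4·10 + 19)/6 = 66/6 = 11; σ²_Distribution setup = ((19−7)/6)² = 4.000

Forward pass:
ES_Supplier sourcing = 0; EF_Supplier sourcing = 10
ES_Pilot run = 0; EF_Pilot run = 12
ES_QA = 0; EF_QA = 13
ES_Packaging design = max(EF_Supplier sourcing=10, EF_Pilot run=12) = 12; EF_Packaging design = 12+7 = 19
ES_Regulatory filing = max(EF_QA=13, EF_Packaging design=19) = 19; EF_Regulatory filing = 19+15 = 34
ES_Marketing collateral = 12; EF_Marketing collateral = 12+6 = 18
ES_Sales training = 13; EF_Sales training = 13+12 = 25
ES_Distribution setup = max(EF_Regulatory filing=34, EF_Marketing collateral=18, EF_Sales training=25) = 34; EF_Distribution setup = 34+11 = 45
Expected project duration μ = 45 days. Critical path: Pilot run → Packaging design → Regulatory filing → Distribution setup.

Variance along critical path = 2.778 + 4.000 + 5.444 + 4.000 = 16.222; σ = √16.222 = 4.028 days.
Z = (53 − 45) / 4.028 = 1.986
P(T ≤ 53) = Φ(1.986) ≈ 0.976

0.976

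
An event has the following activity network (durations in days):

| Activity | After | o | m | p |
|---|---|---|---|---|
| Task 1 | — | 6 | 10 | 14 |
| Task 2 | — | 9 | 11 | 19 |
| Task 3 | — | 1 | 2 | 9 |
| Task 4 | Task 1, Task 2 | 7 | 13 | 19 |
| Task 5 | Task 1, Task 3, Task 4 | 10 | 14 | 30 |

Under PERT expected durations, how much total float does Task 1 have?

te_Task 1 = (6 + 4·10 + 14)/6 = 60/6 = 10
te_Task 2 = (9 + 4·11 + 19)/6 = 72/6 = 12
te_Task 3 = (1 + 4·2 + 9)/6 = 18/6 = 3
te_Task 4 = (7 + 4·13 + 19)/6 = 78/6 = 13
te_Task 5 = (10 + 4·14 + 30)/6 = 96/6 = 16

Forward pass:
ES_Task 1 = 0; EF_Task 1 = 10
ES_Task 2 = 0; EF_Task 2 = 12
ES_Task 3 = 0; EF_Task 3 = 3
ES_Task 4 = max(EF_Task 1=10, EF_Task 2=12) = 12; EF_Task 4 = 12+13 = 25
ES_Task 5 = max(EF_Task 1=10, EF_Task 3=3, EF_Task 4=25) = 25; EF_Task 5 = 25+16 = 41
Expected project duration μ = 41 days. Critical path: Task 2 → Task 4 → Task 5.

Backward pass:
LF_Task 5 = 41; LS_Task 5 = 41−16 = 25
LF_Task 4 = LS_Task 5 = 25; LS_Task 4 = 25−13 = 12
LF_Task 3 = LS_Task 5 = 25; LS_Task 3 = 25−3 = 22
LF_Task 2 = LS_Task 4 = 12; LS_Task 2 = 12−12 = 0
LF_Task 1 = min(LS_Task 4=12, LS_Task 5=25) = 12; LS_Task 1 = 12−10 = 2
Slack_Task 1 = LS_Task 1 − ES_Task 1 = 2 − 0 = 2

2 days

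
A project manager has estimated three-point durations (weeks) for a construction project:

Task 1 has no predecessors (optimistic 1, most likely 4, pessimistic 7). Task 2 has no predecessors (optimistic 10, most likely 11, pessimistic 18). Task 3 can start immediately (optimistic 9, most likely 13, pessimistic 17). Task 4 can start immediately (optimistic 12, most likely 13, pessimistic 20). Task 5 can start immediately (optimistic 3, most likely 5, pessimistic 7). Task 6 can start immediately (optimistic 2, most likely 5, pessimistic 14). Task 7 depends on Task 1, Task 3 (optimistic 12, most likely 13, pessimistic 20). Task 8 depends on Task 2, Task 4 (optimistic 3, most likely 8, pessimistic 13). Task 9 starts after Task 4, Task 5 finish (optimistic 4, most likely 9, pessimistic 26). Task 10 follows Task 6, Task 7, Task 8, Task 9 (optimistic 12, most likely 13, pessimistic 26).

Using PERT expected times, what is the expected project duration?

42 weeks

te_Task 1 = (1 + 4·4 + 7)/6 = 24/6 = 4
te_Task 2 = (10 + 4·11 + 18)/6 = 72/6 = 12
te_Task 3 = (9 + 4·13 + 17)/6 = 78/6 = 13
te_Task 4 = (12 + 4·13 + 20)/6 = 84/6 = 14
te_Task 5 = (3 + 4·5 + 7)/6 = 30/6 = 5
te_Task 6 = (2 + 4·5 + 14)/6 = 36/6 = 6
te_Task 7 = (12 + 4·13 + 20)/6 = 84/6 = 14
te_Task 8 = (3 + 4·8 + 13)/6 = 48/6 = 8
te_Task 9 = (4 + 4·9 + 26)/6 = 66/6 = 11
te_Task 10 = (12 + 4·13 + 26)/6 = 90/6 = 15

Forward pass:
ES_Task 1 = 0; EF_Task 1 = 4
ES_Task 2 = 0; EF_Task 2 = 12
ES_Task 3 = 0; EF_Task 3 = 13
ES_Task 4 = 0; EF_Task 4 = 14
ES_Task 5 = 0; EF_Task 5 = 5
ES_Task 6 = 0; EF_Task 6 = 6
ES_Task 7 = max(EF_Task 1=4, EF_Task 3=13) = 13; EF_Task 7 = 13+14 = 27
ES_Task 8 = max(EF_Task 2=12, EF_Task 4=14) = 14; EF_Task 8 = 14+8 = 22
ES_Task 9 = max(EF_Task 4=14, EF_Task 5=5) = 14; EF_Task 9 = 14+11 = 25
ES_Task 10 = max(EF_Task 6=6, EF_Task 7=27, EF_Task 8=22, EF_Task 9=25) = 27; EF_Task 10 = 27+15 = 42
Expected project duration μ = 42 weeks. Critical path: Task 3 → Task 7 → Task 10.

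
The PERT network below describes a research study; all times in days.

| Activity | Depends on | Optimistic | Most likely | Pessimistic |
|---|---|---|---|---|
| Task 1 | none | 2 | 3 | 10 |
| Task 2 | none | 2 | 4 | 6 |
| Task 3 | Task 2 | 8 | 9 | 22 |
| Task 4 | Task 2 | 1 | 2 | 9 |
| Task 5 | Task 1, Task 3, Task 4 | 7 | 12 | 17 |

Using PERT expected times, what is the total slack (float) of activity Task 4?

te_Task 1 = (2 + 4·3 + 10)/6 = 24/6 = 4
te_Task 2 = (2 + 4·4 + 6)/6 = 24/6 = 4
te_Task 3 = (8 + 4·9 + 22)/6 = 66/6 = 11
te_Task 4 = (1 + 4·2 + 9)/6 = 18/6 = 3
te_Task 5 = (7 + 4·12 + 17)/6 = 72/6 = 12

Forward pass:
ES_Task 1 = 0; EF_Task 1 = 4
ES_Task 2 = 0; EF_Task 2 = 4
ES_Task 3 = 4; EF_Task 3 = 4+11 = 15
ES_Task 4 = 4; EF_Task 4 = 4+3 = 7
ES_Task 5 = max(EF_Task 1=4, EF_Task 3=15, EF_Task 4=7) = 15; EF_Task 5 = 15+12 = 27
Expected project duration μ = 27 days. Critical path: Task 2 → Task 3 → Task 5.

Backward pass:
LF_Task 5 = 27; LS_Task 5 = 27−12 = 15
LF_Task 4 = LS_Task 5 = 15; LS_Task 4 = 15−3 = 12
LF_Task 3 = LS_Task 5 = 15; LS_Task 3 = 15−11 = 4
LF_Task 2 = min(LS_Task 3=4, LS_Task 4=12) = 4; LS_Task 2 = 4−4 = 0
LF_Task 1 = LS_Task 5 = 15; LS_Task 1 = 15−4 = 11
Slack_Task 4 = LS_Task 4 − ES_Task 4 = 12 − 4 = 8

8 days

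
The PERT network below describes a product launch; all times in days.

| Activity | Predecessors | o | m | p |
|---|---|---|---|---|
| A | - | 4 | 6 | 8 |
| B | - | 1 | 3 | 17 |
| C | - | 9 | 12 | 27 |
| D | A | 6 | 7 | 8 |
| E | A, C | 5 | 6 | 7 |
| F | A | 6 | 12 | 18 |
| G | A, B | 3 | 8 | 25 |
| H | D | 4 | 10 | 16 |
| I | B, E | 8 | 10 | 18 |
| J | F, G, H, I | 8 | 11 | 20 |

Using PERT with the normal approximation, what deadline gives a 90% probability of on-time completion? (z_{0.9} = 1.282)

48.1 days

te_A = (4 + 4·6 + 8)/6 = 36/6 = 6; σ²_A = ((8−4)/6)² = 0.444
te_B = (1 + 4·3 + 17)/6 = 30/6 = 5; σ²_B = ((17−1)/6)² = 7.111
te_C = (9 + 4·12 + 27)/6 = 84/6 = 14; σ²_C = ((27−9)/6)² = 9.000
te_D = (6 + 4·7 + 8)/6 = 42/6 = 7; σ²_D = ((8−6)/6)² = 0.111
te_E = (5 + 4·6 + 7)/6 = 36/6 = 6; σ²_E = ((7−5)/6)² = 0.111
te_F = (6 + 4·12 + 18)/6 = 72/6 = 12; σ²_F = ((18−6)/6)² = 4.000
te_G = (3 + 4·8 + 25)/6 = 60/6 = 10; σ²_G = ((25−3)/6)² = 13.444
te_H = (4 + 4·10 + 16)/6 = 60/6 = 10; σ²_H = ((16−4)/6)² = 4.000
te_I = (8 + 4·10 + 18)/6 = 66/6 = 11; σ²_I = ((18−8)/6)² = 2.778
te_J = (8 + 4·11 + 20)/6 = 72/6 = 12; σ²_J = ((20−8)/6)² = 4.000

Forward pass:
ES_A = 0; EF_A = 6
ES_B = 0; EF_B = 5
ES_C = 0; EF_C = 14
ES_D = 6; EF_D = 6+7 = 13
ES_E = max(EF_A=6, EF_C=14) = 14; EF_E = 14+6 = 20
ES_F = 6; EF_F = 6+12 = 18
ES_G = max(EF_A=6, EF_B=5) = 6; EF_G = 6+10 = 16
ES_H = 13; EF_H = 13+10 = 23
ES_I = max(EF_B=5, EF_E=20) = 20; EF_I = 20+11 = 31
ES_J = max(EF_F=18, EF_G=16, EF_H=23, EF_I=31) = 31; EF_J = 31+12 = 43
Expected project duration μ = 43 days. Critical path: C → E → I → J.

Variance along critical path = 9.000 + 0.111 + 2.778 + 4.000 = 15.889; σ = 3.986 days.
D = μ + z·σ = 43 + 1.282·3.986 = 48.1 days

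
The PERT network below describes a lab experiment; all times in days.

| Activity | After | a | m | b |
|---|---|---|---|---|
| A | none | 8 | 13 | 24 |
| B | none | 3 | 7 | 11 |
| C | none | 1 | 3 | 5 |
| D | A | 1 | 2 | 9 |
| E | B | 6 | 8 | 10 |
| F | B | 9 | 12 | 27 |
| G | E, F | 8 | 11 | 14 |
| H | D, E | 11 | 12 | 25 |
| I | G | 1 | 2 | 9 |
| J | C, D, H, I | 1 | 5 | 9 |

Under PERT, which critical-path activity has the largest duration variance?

F

te_A = (8 + 4·13 + 24)/6 = 84/6 = 14; σ²_A = ((24−8)/6)² = 7.111
te_B = (3 + 4·7 + 11)/6 = 42/6 = 7; σ²_B = ((11−3)/6)² = 1.778
te_C = (1 + 4·3 + 5)/6 = 18/6 = 3; σ²_C = ((5−1)/6)² = 0.444
te_D = (1 + 4·2 + 9)/6 = 18/6 = 3; σ²_D = ((9−1)/6)² = 1.778
te_E = (6 + 4·8 + 10)/6 = 48/6 = 8; σ²_E = ((10−6)/6)² = 0.444
te_F = (9 + 4·12 + 27)/6 = 84/6 = 14; σ²_F = ((27−9)/6)² = 9.000
te_G = (8 + 4·11 + 14)/6 = 66/6 = 11; σ²_G = ((14−8)/6)² = 1.000
te_H = (11 + 4·12 + 25)/6 = 84/6 = 14; σ²_H = ((25−11)/6)² = 5.444
te_I = (1 + 4·2 + 9)/6 = 18/6 = 3; σ²_I = ((9−1)/6)² = 1.778
te_J = (1 + 4·5 + 9)/6 = 30/6 = 5; σ²_J = ((9−1)/6)² = 1.778

Forward pass:
ES_A = 0; EF_A = 14
ES_B = 0; EF_B = 7
ES_C = 0; EF_C = 3
ES_D = 14; EF_D = 14+3 = 17
ES_E = 7; EF_E = 7+8 = 15
ES_F = 7; EF_F = 7+14 = 21
ES_G = max(EF_E=15, EF_F=21) = 21; EF_G = 21+11 = 32
ES_H = max(EF_D=17, EF_E=15) = 17; EF_H = 17+14 = 31
ES_I = 32; EF_I = 32+3 = 35
ES_J = max(EF_C=3, EF_D=17, EF_H=31, EF_I=35) = 35; EF_J = 35+5 = 40
Expected project duration μ = 40 days. Critical path: B → F → G → I → J.

Variances on critical path: σ²_B=1.778, σ²_F=9.000, σ²_G=1.000, σ²_I=1.778, σ²_J=1.778.
Largest is σ²_F = 9.000.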